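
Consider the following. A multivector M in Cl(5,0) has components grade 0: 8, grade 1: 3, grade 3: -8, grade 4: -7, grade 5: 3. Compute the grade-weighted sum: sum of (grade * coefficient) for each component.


Grade-weighted sum = sum of grade_k * coefficient_k
0*8 = 0
1*3 = 3
3*(-8) = -24
4*(-7) = -28
5*3 = 15
Total = 0 + 3 + (-24) + (-28) + 15 = -34


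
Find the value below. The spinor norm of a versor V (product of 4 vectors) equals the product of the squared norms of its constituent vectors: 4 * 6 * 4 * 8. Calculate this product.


Spinor norm N(V) = |v1|^2 * |v2|^2 * ... * |v4|^2
= 4 * 6 * 4 * 8
Running product: 4, 24, 96, 768
N(V) = 768


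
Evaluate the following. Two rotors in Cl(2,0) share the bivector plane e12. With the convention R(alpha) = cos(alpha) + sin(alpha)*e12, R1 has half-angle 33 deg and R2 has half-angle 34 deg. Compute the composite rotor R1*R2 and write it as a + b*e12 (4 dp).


Same-plane rotors commute and their half-angles add:
R1*R2 = cos(a1 + a2) + sin(a1 + a2)*e12.
a1 + a2 = 33 + 34 = 67 deg
cos(67 deg) = 0.3907
sin(67 deg) = 0.9205
R1*R2 = 0.3907 + 0.9205*e12


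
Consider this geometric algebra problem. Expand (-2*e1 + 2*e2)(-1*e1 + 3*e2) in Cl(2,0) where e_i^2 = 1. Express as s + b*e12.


Expand: (-2*e1 + 2*e2)(-1*e1 + 3*e2)
= (-2)*(-1)*e1e1 + (-2)*3*e1e2 + 2*(-1)*e2e1 + 2*3*e2e2
Using e1^2 = e2^2 = 1, e2e1 = -e1e2:
Scalar part s = (-2)*(-1) + 2*3 = 2 + 6 = 8
Bivector part b = (-2)*3 - 2*(-1) = -6 - (-2) = -4
uv = 8 - 4*e12


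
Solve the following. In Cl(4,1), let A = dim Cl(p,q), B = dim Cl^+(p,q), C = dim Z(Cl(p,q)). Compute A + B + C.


n = 4 + 1 = 5
Total dim = 2^5 = 32
Even subalgebra dim = 2^4 = 16
n is odd, so center dim = 2
Sum = 32 + 16 + 2 = 50


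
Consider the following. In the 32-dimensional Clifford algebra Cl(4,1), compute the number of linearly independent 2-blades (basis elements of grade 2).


Number of grade-k basis blades in Cl(p,q) with n = p + q is C(n, k).
n = 4 + 1 = 5
C(5, 2) = 5! / (2! * 3!)
= 120 / (2 * 6)
= 10


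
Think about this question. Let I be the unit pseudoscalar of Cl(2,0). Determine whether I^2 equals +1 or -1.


The pseudoscalar I = e1...e_n (product of all n generators) of Cl(p,q) satisfies I^2 = (-1)^(q + n(n-1)/2).
p = 2, q = 0, n = p + q = 2
n(n-1)/2 = 2 * 1 / 2 = 1
Exponent = q + n(n-1)/2 = 0 + 1 = 1
I^2 = (-1)^1 = -1


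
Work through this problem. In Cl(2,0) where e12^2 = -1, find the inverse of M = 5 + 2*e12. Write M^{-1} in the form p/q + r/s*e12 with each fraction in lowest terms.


M = 5 + 2*e12, where e12^2 = -1.
Since M commutes with its reverse ~M = a - b*e12, M * ~M = a^2 - b^2*e12^2 = a^2 + b^2.
So M^{-1} = ~M / (a^2 + b^2) = (a - b*e12)/(a^2 + b^2).
a^2 + b^2 = 25 + 4 = 29
Scalar part = 5/29 = 5/29
Bivector coeff = -2/29 = -2/29
M^{-1} = 5/29 - 2/29*e12


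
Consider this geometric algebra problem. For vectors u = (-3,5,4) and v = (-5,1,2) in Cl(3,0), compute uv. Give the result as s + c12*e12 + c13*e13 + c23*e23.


In Cl(3,0): e_i^2 = 1, e_ie_j = -e_je_i for i != j.
Scalar part = u . v = (-3)*(-5) + 5*1 + 4*2
= 15 + 5 + 8 = 28
e12 coeff = (-3)*1 - 5*(-5) = -3 - (-25) = 22
e13 coeff = (-3)*2 - 4*(-5) = -6 - (-20) = 14
e23 coeff = 5*2 - 4*1 = 10 - 4 = 6
uv = 28 + 22*e12 + 14*e13 + 6*e23


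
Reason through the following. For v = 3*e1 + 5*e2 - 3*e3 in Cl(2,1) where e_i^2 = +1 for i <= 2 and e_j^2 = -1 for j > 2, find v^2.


v^2 = sum of c_i^2 * e_i^2
Positive signature terms (e_i^2 = +1): 3^2 + 5^2 = 34
Negative signature terms (e_j^2 = -1): (-3)^2 = 9
v^2 = 34 - 9 = 25


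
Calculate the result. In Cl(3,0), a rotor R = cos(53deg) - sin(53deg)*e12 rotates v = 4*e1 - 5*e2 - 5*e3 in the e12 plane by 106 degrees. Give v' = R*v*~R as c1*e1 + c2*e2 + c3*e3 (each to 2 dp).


Rotor R = cos(53deg) - sin(53deg)*e12
Rotation angle theta = 2 * 53 = 106 degrees in the e12 plane (e1 -> e2).
The component perpendicular to the plane (e3) is invariant: v'_3 = v3 = -5.00
cos(106deg) = -0.2756, sin(106deg) = 0.9613
v'_1 = v1*cos(theta) - v2*sin(theta) = 4*(-0.2756) - (-5)*0.9613 = 3.70
v'_2 = v1*sin(theta) + v2*cos(theta) = 4*0.9613 + (-5)*(-0.2756) = 5.22
v' = 3.70*e1 + 5.22*e2 - 5.00*e3


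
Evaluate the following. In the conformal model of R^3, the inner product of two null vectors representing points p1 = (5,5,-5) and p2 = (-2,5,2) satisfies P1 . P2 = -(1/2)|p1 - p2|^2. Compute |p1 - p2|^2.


p1 - p2 = (7, 0, -7)
|p1 - p2|^2 = 7^2 + 0^2 + (-7)^2
= 49 + 0 + 49
= 98


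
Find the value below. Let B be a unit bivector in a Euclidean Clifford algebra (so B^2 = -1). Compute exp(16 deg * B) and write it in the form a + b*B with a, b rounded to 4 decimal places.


For a unit bivector B with B^2 = -1, the exponential series gives
e^(theta*B) = cos(theta) + sin(theta)*B (the GA analogue of Euler's formula).
theta = 16 degrees = 0.279253 rad
cos(16 deg) = 0.9613
sin(16 deg) = 0.2756
exp(theta*B) = 0.9613 + 0.2756*B


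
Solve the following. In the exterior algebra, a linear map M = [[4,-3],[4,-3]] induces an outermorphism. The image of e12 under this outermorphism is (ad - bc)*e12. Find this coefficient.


The outermorphism of a linear map f sends e1^e2 to f(e1)^f(e2).
f(e1) = 4*e1 + 4*e2
f(e2) = -3*e1 - 3*e2
f(e1) ^ f(e2) = (4*e1 + 4*e2) ^ (-3*e1 - 3*e2)
= 4*(-3)*e12 + 4*(-3)*e21
= (-12 - (-12))*e12
= 0*e12
Coefficient = 0


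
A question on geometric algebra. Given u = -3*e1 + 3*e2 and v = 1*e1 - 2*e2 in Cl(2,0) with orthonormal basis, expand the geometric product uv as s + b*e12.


Expand: (-3*e1 + 3*e2)(1*e1 - 2*e2)
= (-3)*1*e1e1 + (-3)*(-2)*e1e2 + 3*1*e2e1 + 3*(-2)*e2e2
Using e1^2 = e2^2 = 1, e2e1 = -e1e2:
Scalar part s = (-3)*1 + 3*(-2) = -3 + (-6) = -9
Bivector part b = (-3)*(-2) - 3*1 = 6 - 3 = 3
uv = -9 + 3*e12


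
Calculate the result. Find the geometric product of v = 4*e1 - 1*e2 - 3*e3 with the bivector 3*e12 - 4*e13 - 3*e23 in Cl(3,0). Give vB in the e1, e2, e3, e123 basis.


vB has grade-1 (vector) and grade-3 (trivector) parts: vB = (v _| B) + (v ^ B).
Vector part <vB>_1:
  e1: -v2*b12 - v3*b13 = -(-1)*(3) - (-3)*(-4) = -9
  e2: v1*b12 - v3*b23 = (4)*(3) - (-3)*(-3) = 3
  e3: v1*b13 + v2*b23 = (4)*(-4) + (-1)*(-3) = -13
Trivector part <vB>_3:
  e123: v1*b23 - v2*b13 + v3*b12 = (4)*(-3) - (-1)*(-4) + (-3)*(3) = -25
vB = -9*e1 + 3*e2 - 13*e3 - 25*e123


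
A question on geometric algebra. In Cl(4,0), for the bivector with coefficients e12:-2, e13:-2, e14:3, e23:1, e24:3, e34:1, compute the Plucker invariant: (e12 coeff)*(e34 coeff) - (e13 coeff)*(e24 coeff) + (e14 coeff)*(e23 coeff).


Plucker relation: af - be + cd
a*f = (-2)*1 = -2
b*e = (-2)*3 = -6
c*d = 3*1 = 3
af - be + cd = -2 - (-6) + 3
= 7


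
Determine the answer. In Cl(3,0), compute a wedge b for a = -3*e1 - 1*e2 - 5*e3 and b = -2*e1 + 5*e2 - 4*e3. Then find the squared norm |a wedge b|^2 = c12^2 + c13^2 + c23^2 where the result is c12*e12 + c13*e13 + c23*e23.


a wedge b = (a1*b2 - a2*b1)*e12 + (a1*b3 - a3*b1)*e13 + (a2*b3 - a3*b2)*e23
e12 coeff: (-3)*5 - (-1)*(-2) = -15 - 2 = -17
e13 coeff: (-3)*(-4) - (-5)*(-2) = 12 - 10 = 2
e23 coeff: (-1)*(-4) - (-5)*5 = 4 - (-25) = 29
|a wedge b|^2 = (-17)^2 + 2^2 + 29^2
= 289 + 4 + 841
= 1134


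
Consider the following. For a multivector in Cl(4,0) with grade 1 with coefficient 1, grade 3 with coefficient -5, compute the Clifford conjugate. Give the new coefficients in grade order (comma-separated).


Clifford conjugate sign for grade k: (-1)^(k(k+1)/2)
Grade 1: (-1)^(1*2/2) = (-1)^1 = -1, coeff 1 -> -1
Grade 3: (-1)^(3*4/2) = (-1)^6 = 1, coeff -5 -> -5
Conjugated coefficients: -1, -5


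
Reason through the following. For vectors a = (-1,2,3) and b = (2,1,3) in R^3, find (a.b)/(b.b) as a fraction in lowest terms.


Projection coefficient = (a . b) / (b . b)
a . b = (-1)*2 + 2*1 + 3*3
= -2 + 2 + 9 = 9
b . b = 2^2 + 1^2 + 3^2
= 4 + 1 + 9 = 14
Coefficient = 9/14
In lowest terms: 9/14


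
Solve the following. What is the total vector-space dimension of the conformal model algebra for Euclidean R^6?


The conformal model of R^6 uses Cl(7,1): the 6 Euclidean generators plus two extra orthogonal generators e+ (e+^2 = +1) and e- (e-^2 = -1), from which the null vectors e0, einf are built.
Number of generators m = 6 + 2 = 8.
dim Cl(p,q) = 2^m = 2^8 = 256


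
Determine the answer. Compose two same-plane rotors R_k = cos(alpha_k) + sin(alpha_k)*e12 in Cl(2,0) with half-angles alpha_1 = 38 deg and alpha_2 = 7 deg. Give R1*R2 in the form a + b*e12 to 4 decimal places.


Same-plane rotors commute and their half-angles add:
R1*R2 = cos(a1 + a2) + sin(a1 + a2)*e12.
a1 + a2 = 38 + 7 = 45 deg
cos(45 deg) = 0.7071
sin(45 deg) = 0.7071
R1*R2 = 0.7071 + 0.7071*e12


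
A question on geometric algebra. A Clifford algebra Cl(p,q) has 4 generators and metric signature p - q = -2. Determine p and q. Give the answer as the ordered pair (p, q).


We need p + q = 4 and p - q = -2.
Adding: 2p = 4 + (-2) = 2, so p = 1.
Then q = 4 - 1 = 3.
(p, q) = (1, 3)


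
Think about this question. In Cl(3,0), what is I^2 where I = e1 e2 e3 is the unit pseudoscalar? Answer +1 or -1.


The pseudoscalar I = e1...e_n (product of all n generators) of Cl(p,q) satisfies I^2 = (-1)^(q + n(n-1)/2).
p = 3, q = 0, n = p + q = 3
n(n-1)/2 = 3 * 2 / 2 = 3
Exponent = q + n(n-1)/2 = 0 + 3 = 3
I^2 = (-1)^3 = -1


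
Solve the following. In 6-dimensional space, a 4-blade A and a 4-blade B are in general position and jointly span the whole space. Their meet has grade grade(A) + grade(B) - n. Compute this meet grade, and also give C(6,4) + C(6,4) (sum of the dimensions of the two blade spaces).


Meet grade = grade(A) + grade(B) - n
= 4 + 4 - 6 = 2
C(6,4) = 15
C(6,4) = 15
dim_A + dim_B = 15 + 15 = 30


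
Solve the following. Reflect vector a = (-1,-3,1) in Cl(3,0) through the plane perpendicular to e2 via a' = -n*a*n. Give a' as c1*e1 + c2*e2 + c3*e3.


Reflection formula: a' = -n*a*n, with n = e2 (unit vector, n^2 = 1).
For reflection through hyperplane perp to e2:
The component along e2 flips sign, others stay.
a = (-1, -3, 1)
a' = (-1, 3, 1)
a' = -1*e1 + 3*e2 + 1*e3


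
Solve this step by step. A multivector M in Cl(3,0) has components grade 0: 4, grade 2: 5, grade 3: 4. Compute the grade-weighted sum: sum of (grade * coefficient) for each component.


Grade-weighted sum = sum of grade_k * coefficient_k
0*4 = 0
2*5 = 10
3*4 = 12
Total = 0 + 10 + 12 = 22


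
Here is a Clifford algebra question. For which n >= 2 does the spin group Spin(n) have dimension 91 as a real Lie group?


dim Spin(n) = dim so(n) = n(n-1)/2.
Solve n(n-1)/2 = 91, i.e. n^2 - n - 182 = 0.
Discriminant = 1 + 8*91 = 729
n = (1 + sqrt(729))/2 = (1 + 27)/2 = 14


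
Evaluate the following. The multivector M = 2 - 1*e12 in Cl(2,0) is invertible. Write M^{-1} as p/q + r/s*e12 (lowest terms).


M = 2 - 1*e12, where e12^2 = -1.
Since M commutes with its reverse ~M = a - b*e12, M * ~M = a^2 - b^2*e12^2 = a^2 + b^2.
So M^{-1} = ~M / (a^2 + b^2) = (a - b*e12)/(a^2 + b^2).
a^2 + b^2 = 4 + 1 = 5
Scalar part = 2/5 = 2/5
Bivector coeff = 1/5 = 1/5
M^{-1} = 2/5 + 1/5*e12


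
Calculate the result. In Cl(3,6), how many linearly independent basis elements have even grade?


Even subalgebra dimension = 2^(n-1)
n = 3 + 6 = 9
2^(9 - 1) = 2^8 = 256
Verification: sum of C(9,k) for even k = 1 + 36 + 126 + 84 + 9 = 256
Result = 256


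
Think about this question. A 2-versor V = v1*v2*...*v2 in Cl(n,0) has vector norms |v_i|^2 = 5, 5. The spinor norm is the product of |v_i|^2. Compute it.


Spinor norm N(V) = |v1|^2 * |v2|^2 * ... * |v2|^2
= 5 * 5
Running product: 5, 25
N(V) = 25


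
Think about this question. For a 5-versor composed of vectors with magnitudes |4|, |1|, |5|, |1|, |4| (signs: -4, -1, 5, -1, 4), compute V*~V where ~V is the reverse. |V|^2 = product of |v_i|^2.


Each vector v_i has |v_i|^2 = s_i^2
Squared scales: (-4)^2 = 16, (-1)^2 = 1, 5^2 = 25, (-1)^2 = 1, 4^2 = 16
|V|^2 = 16 * 1 * 25 * 1 * 16
= 6400


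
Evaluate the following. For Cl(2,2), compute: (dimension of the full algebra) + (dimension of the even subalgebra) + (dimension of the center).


n = 2 + 2 = 4
Total dim = 2^4 = 16
Even subalgebra dim = 2^3 = 8
n is even, so center dim = 1
Sum = 16 + 8 + 1 = 25


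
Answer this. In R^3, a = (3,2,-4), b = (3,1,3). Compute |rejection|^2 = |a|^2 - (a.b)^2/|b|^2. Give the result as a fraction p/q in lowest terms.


|a|^2 = 3^2 + 2^2 + (-4)^2 = 29
|b|^2 = 3^2 + 1^2 + 3^2 = 19
a . b = 3*3 + 2*1 + (-4)*3 = -1
(a.b)^2 = (-1)^2 = 1
|rej|^2 = 29 - 1/19
= (551 - 1)/19
= 550/19
In lowest terms: 550/19


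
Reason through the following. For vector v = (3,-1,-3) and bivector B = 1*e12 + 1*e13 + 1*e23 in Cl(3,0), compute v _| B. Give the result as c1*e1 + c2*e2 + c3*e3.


Left contraction v _| B = <vB>_1 (grade-1 part of the geometric product vB).
Using e1_|e12 = e2, e2_|e12 = -e1, e1_|e13 = e3, e3_|e13 = -e1, e2_|e23 = e3, e3_|e23 = -e2:
e1 coeff: -v2*b12 - v3*b13 = -(-1)*(1) - (-3)*(1) = 4
e2 coeff: v1*b12 - v3*b23 = (3)*(1) - (-3)*(1) = 6
e3 coeff: v1*b13 + v2*b23 = (3)*(1) + (-1)*(1) = 2
v _| B = 4*e1 + 6*e2 + 2*e3


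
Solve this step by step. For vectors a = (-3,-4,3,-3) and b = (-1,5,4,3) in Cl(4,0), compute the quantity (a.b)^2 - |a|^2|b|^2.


a . b = (-3)*(-1) + (-4)*5 + 3*4 + (-3)*3
= 3 + (-20) + 12 + (-9) = -14
|a|^2 = (-3)^2 + (-4)^2 + 3^2 + (-3)^2 = 43
|b|^2 = (-1)^2 + 5^2 + 4^2 + 3^2 = 51
(a.b)^2 = (-14)^2 = 196
|a|^2 * |b|^2 = 43 * 51 = 2193
Result = 196 - 2193 = -1997


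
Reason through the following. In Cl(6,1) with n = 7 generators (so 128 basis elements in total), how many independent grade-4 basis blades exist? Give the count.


Number of grade-k basis blades in Cl(p,q) with n = p + q is C(n, k).
n = 6 + 1 = 7
C(7, 4) = 7! / (4! * 3!)
= 5040 / (24 * 6)
= 35


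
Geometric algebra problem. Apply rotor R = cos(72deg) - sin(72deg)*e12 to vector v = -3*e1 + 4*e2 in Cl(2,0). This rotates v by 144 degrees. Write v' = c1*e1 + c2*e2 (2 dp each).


Rotor R = cos(72deg) - sin(72deg)*e12
Rotation angle theta = 2 * 72 = 144 degrees
v' = R*v*~R rotates v by theta.
cos(144deg) = -0.8090, sin(144deg) = 0.5878
v'_1 = -3*cos(144deg) - 4*sin(144deg)
= -3*(-0.8090) - 4*0.5878
= 0.08
v'_2 = -3*sin(144deg) + 4*cos(144deg)
= -3*0.5878 + 4*(-0.8090)
= -5.00
v' = 0.08*e1 - 5.00*e2


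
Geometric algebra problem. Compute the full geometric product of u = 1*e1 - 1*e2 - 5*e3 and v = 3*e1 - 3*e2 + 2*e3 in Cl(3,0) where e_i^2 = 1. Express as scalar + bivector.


In Cl(3,0): e_i^2 = 1, e_ie_j = -e_je_i for i != j.
Scalar part = u . v = 1*3 + (-1)*(-3) + (-5)*2
= 3 + 3 + (-10) = -4
e12 coeff = 1*(-3) - (-1)*3 = -3 - (-3) = 0
e13 coeff = 1*2 - (-5)*3 = 2 - (-15) = 17
e23 coeff = (-1)*2 - (-5)*(-3) = -2 - 15 = -17
uv = -4 + 0*e12 + 17*e13 - 17*e23


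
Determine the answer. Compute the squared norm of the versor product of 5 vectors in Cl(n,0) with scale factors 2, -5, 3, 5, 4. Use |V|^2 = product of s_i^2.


Each vector v_i has |v_i|^2 = s_i^2
Squared scales: 2^2 = 4, (-5)^2 = 25, 3^2 = 9, 5^2 = 25, 4^2 = 16
|V|^2 = 4 * 25 * 9 * 25 * 16
= 360000


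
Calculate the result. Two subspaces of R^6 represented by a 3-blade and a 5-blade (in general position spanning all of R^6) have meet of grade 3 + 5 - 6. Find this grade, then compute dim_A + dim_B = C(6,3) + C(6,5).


Meet grade = grade(A) + grade(B) - n
= 3 + 5 - 6 = 2
C(6,3) = 20
C(6,5) = 6
dim_A + dim_B = 20 + 6 = 26


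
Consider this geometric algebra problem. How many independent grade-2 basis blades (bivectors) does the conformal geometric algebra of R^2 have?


The conformal model of R^2 uses Cl(3,1) with m = 2 + 2 = 4 generators.
Number of grade-2 blades = C(m, 2) = C(4, 2)
= 4*3/2 = 6


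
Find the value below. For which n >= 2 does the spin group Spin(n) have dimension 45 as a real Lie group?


dim Spin(n) = dim so(n) = n(n-1)/2.
Solve n(n-1)/2 = 45, i.e. n^2 - n - 90 = 0.
Discriminant = 1 + 8*45 = 361
n = (1 + sqrt(361))/2 = (1 + 19)/2 = 10


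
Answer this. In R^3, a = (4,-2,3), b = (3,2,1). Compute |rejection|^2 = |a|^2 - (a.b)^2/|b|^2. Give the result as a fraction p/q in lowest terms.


|a|^2 = 4^2 + (-2)^2 + 3^2 = 29
|b|^2 = 3^2 + 2^2 + 1^2 = 14
a . b = 4*3 + (-2)*2 + 3*1 = 11
(a.b)^2 = 11^2 = 121
|rej|^2 = 29 - 121/14
= (406 - 121)/14
= 285/14
In lowest terms: 285/14


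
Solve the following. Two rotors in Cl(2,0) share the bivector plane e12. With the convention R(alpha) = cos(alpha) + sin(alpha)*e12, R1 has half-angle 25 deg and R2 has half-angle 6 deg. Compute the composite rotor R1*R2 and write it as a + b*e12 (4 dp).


Same-plane rotors commute and their half-angles add:
R1*R2 = cos(a1 + a2) + sin(a1 + a2)*e12.
a1 + a2 = 25 + 6 = 31 deg
cos(31 deg) = 0.8572
sin(31 deg) = 0.5150
R1*R2 = 0.8572 + 0.5150*e12


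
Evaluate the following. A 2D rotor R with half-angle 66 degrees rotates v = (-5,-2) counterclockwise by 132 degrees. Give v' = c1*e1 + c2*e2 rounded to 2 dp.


Rotor R = cos(66deg) - sin(66deg)*e12
Rotation angle theta = 2 * 66 = 132 degrees
v' = R*v*~R rotates v by theta.
cos(132deg) = -0.6691, sin(132deg) = 0.7431
v'_1 = -5*cos(132deg) - (-2)*sin(132deg)
= -5*(-0.6691) - (-2)*0.7431
= 4.83
v'_2 = -5*sin(132deg) + (-2)*cos(132deg)
= -5*0.7431 + (-2)*(-0.6691)
= -2.38
v' = 4.83*e1 - 2.38*e2


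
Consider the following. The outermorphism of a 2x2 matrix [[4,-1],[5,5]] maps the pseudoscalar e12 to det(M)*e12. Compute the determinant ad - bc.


The outermorphism of a linear map f sends e1^e2 to f(e1)^f(e2).
f(e1) = 4*e1 + 5*e2
f(e2) = -1*e1 + 5*e2
f(e1) ^ f(e2) = (4*e1 + 5*e2) ^ (-1*e1 + 5*e2)
= 4*5*e12 + 5*(-1)*e21
= (20 - (-5))*e12
= 25*e12
Coefficient = 25


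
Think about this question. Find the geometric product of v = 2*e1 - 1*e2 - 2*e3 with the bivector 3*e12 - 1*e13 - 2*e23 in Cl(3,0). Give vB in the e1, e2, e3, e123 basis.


vB has grade-1 (vector) and grade-3 (trivector) parts: vB = (v _| B) + (v ^ B).
Vector part <vB>_1:
  e1: -v2*b12 - v3*b13 = -(-1)*(3) - (-2)*(-1) = 1
  e2: v1*b12 - v3*b23 = (2)*(3) - (-2)*(-2) = 2
  e3: v1*b13 + v2*b23 = (2)*(-1) + (-1)*(-2) = 0
Trivector part <vB>_3:
  e123: v1*b23 - v2*b13 + v3*b12 = (2)*(-2) - (-1)*(-1) + (-2)*(3) = -11
vB = 1*e1 + 2*e2 + 0*e3 - 11*e123


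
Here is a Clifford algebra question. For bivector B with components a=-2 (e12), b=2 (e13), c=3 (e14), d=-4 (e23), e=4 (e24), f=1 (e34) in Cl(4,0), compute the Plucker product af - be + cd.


Plucker relation: af - be + cd
a*f = (-2)*1 = -2
b*e = 2*4 = 8
c*d = 3*(-4) = -12
af - be + cd = -2 - 8 + (-12)
= -22


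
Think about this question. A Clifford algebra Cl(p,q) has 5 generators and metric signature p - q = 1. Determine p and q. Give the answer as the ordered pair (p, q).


We need p + q = 5 and p - q = 1.
Adding: 2p = 5 + 1 = 6, so p = 3.
Then q = 5 - 3 = 2.
(p, q) = (3, 2)


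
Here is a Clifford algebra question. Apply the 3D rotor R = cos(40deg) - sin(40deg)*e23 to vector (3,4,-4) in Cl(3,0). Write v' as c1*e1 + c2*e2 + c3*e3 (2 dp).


Rotor R = cos(40deg) - sin(40deg)*e23
Rotation angle theta = 2 * 40 = 80 degrees in the e23 plane (e2 -> e3).
The component perpendicular to the plane (e1) is invariant: v'_1 = v1 = 3.00
cos(80deg) = 0.1736, sin(80deg) = 0.9848
v'_2 = v2*cos(theta) - v3*sin(theta) = 4*0.1736 - (-4)*0.9848 = 4.63
v'_3 = v2*sin(theta) + v3*cos(theta) = 4*0.9848 + (-4)*0.1736 = 3.24
v' = 3.00*e1 + 4.63*e2 + 3.24*e3


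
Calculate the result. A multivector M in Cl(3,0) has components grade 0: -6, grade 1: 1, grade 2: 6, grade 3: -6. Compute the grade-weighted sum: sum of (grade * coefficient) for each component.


Grade-weighted sum = sum of grade_k * coefficient_k
0*(-6) = 0
1*1 = 1
2*6 = 12
3*(-6) = -18
Total = 0 + 1 + 12 + (-18) = -5


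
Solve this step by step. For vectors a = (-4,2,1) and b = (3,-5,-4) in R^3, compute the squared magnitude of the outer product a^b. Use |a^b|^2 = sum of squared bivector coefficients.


a wedge b = (a1*b2 - a2*b1)*e12 + (a1*b3 - a3*b1)*e13 + (a2*b3 - a3*b2)*e23
e12 coeff: (-4)*(-5) - 2*3 = 20 - 6 = 14
e13 coeff: (-4)*(-4) - 1*3 = 16 - 3 = 13
e23 coeff: 2*(-4) - 1*(-5) = -8 - (-5) = -3
|a wedge b|^2 = 14^2 + 13^2 + (-3)^2
= 196 + 169 + 9
= 374


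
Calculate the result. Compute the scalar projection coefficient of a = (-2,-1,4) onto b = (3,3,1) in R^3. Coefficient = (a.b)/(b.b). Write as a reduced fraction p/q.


Projection coefficient = (a . b) / (b . b)
a . b = (-2)*3 + (-1)*3 + 4*1
= -6 + (-3) + 4 = -5
b . b = 3^2 + 3^2 + 1^2
= 9 + 9 + 1 = 19
Coefficient = -5/19
In lowest terms: -5/19


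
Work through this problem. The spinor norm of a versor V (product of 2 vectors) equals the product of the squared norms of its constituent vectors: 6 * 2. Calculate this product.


Spinor norm N(V) = |v1|^2 * |v2|^2 * ... * |v2|^2
= 6 * 2
Running product: 6, 12
N(V) = 12


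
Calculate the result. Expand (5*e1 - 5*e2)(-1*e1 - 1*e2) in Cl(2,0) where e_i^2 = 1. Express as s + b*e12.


Expand: (5*e1 - 5*e2)(-1*e1 - 1*e2)
= 5*(-1)*e1e1 + 5*(-1)*e1e2 + (-5)*(-1)*e2e1 + (-5)*(-1)*e2e2
Using e1^2 = e2^2 = 1, e2e1 = -e1e2:
Scalar part s = 5*(-1) + (-5)*(-1) = -5 + 5 = 0
Bivector part b = 5*(-1) - (-5)*(-1) = -5 - 5 = -10
uv = 0 - 10*e12


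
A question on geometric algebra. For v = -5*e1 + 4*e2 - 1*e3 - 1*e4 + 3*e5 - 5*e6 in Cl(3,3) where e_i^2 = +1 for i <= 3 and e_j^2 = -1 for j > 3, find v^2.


v^2 = sum of c_i^2 * e_i^2
Positive signature terms (e_i^2 = +1): (-5)^2 + 4^2 + (-1)^2 = 42
Negative signature terms (e_j^2 = -1): (-1)^2 + 3^2 + (-5)^2 = 35
v^2 = 42 - 35 = 7


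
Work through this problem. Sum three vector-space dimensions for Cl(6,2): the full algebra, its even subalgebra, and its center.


n = 6 + 2 = 8
Total dim = 2^8 = 256
Even subalgebra dim = 2^7 = 128
n is even, so center dim = 1
Sum = 256 + 128 + 1 = 385


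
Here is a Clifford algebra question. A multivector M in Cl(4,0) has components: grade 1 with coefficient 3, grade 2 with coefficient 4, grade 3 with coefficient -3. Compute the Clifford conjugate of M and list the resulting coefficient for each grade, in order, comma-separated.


Clifford conjugate sign for grade k: (-1)^(k(k+1)/2)
Grade 1: (-1)^(1*2/2) = (-1)^1 = -1, coeff 3 -> -3
Grade 2: (-1)^(2*3/2) = (-1)^3 = -1, coeff 4 -> -4
Grade 3: (-1)^(3*4/2) = (-1)^6 = 1, coeff -3 -> -3
Conjugated coefficients: -3, -4, -3


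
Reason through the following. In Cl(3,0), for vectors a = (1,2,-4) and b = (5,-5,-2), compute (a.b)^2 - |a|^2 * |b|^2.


a . b = 1*5 + 2*(-5) + (-4)*(-2)
= 5 + (-10) + 8 = 3
|a|^2 = 1^2 + 2^2 + (-4)^2 = 21
|b|^2 = 5^2 + (-5)^2 + (-2)^2 = 54
(a.b)^2 = 3^2 = 9
|a|^2 * |b|^2 = 21 * 54 = 1134
Result = 9 - 1134 = -1125


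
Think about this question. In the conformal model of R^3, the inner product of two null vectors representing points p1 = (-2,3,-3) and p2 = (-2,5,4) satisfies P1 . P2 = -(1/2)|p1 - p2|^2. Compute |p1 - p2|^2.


p1 - p2 = (0, -2, -7)
|p1 - p2|^2 = 0^2 + (-2)^2 + (-7)^2
= 0 + 4 + 49
= 53


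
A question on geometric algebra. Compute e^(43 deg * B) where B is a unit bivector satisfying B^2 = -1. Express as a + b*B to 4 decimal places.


For a unit bivector B with B^2 = -1, the exponential series gives
e^(theta*B) = cos(theta) + sin(theta)*B (the GA analogue of Euler's formula).
theta = 43 degrees = 0.750492 rad
cos(43 deg) = 0.7314
sin(43 deg) = 0.6820
exp(theta*B) = 0.7314 + 0.6820*B


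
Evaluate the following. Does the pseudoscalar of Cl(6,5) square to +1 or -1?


The pseudoscalar I = e1...e_n (product of all n generators) of Cl(p,q) satisfies I^2 = (-1)^(q + n(n-1)/2).
p = 6, q = 5, n = p + q = 11
n(n-1)/2 = 11 * 10 / 2 = 55
Exponent = q + n(n-1)/2 = 5 + 55 = 60
I^2 = (-1)^60 = +1


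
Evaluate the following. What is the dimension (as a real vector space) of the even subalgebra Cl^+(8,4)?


Even subalgebra dimension = 2^(n-1)
n = 8 + 4 = 12
2^(12 - 1) = 2^11 = 2048
Verification: sum of C(12,k) for even k = 1 + 66 + 495 + 924 + 495 + 66 + 1 = 2048
Result = 2048


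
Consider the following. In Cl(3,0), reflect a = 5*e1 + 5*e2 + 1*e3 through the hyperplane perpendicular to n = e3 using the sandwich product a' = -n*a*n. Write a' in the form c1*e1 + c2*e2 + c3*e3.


Reflection formula: a' = -n*a*n, with n = e3 (unit vector, n^2 = 1).
For reflection through hyperplane perp to e3:
The component along e3 flips sign, others stay.
a = (5, 5, 1)
a' = (5, 5, -1)
a' = 5*e1 + 5*e2 - 1*e3


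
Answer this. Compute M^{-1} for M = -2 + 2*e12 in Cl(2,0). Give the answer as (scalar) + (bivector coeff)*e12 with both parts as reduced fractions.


M = -2 + 2*e12, where e12^2 = -1.
Since M commutes with its reverse ~M = a - b*e12, M * ~M = a^2 - b^2*e12^2 = a^2 + b^2.
So M^{-1} = ~M / (a^2 + b^2) = (a - b*e12)/(a^2 + b^2).
a^2 + b^2 = 4 + 4 = 8
Scalar part = -2/8 = -1/4
Bivector coeff = -2/8 = -1/4
M^{-1} = -1/4 - 1/4*e12


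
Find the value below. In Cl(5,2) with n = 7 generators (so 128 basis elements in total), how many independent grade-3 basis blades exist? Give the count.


Number of grade-k basis blades in Cl(p,q) with n = p + q is C(n, k).
n = 5 + 2 = 7
C(7, 3) = 7! / (3! * 4!)
= 5040 / (6 * 24)
= 35


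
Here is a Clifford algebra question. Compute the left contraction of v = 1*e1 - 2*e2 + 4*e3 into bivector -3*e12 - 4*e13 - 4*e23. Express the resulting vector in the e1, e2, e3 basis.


Left contraction v _| B = <vB>_1 (grade-1 part of the geometric product vB).
Using e1_|e12 = e2, e2_|e12 = -e1, e1_|e13 = e3, e3_|e13 = -e1, e2_|e23 = e3, e3_|e23 = -e2:
e1 coeff: -v2*b12 - v3*b13 = -(-2)*(-3) - (4)*(-4) = 10
e2 coeff: v1*b12 - v3*b23 = (1)*(-3) - (4)*(-4) = 13
e3 coeff: v1*b13 + v2*b23 = (1)*(-4) + (-2)*(-4) = 4
v _| B = 10*e1 + 13*e2 + 4*e3


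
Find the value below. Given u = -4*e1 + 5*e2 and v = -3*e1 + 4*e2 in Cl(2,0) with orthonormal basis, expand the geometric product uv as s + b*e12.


Expand: (-4*e1 + 5*e2)(-3*e1 + 4*e2)
= (-4)*(-3)*e1e1 + (-4)*4*e1e2 + 5*(-3)*e2e1 + 5*4*e2e2
Using e1^2 = e2^2 = 1, e2e1 = -e1e2:
Scalar part s = (-4)*(-3) + 5*4 = 12 + 20 = 32
Bivector part b = (-4)*4 - 5*(-3) = -16 - (-15) = -1
uv = 32 - 1*e12


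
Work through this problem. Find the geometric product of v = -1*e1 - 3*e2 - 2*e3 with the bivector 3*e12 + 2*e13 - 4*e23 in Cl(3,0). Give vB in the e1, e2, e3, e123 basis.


vB has grade-1 (vector) and grade-3 (trivector) parts: vB = (v _| B) + (v ^ B).
Vector part <vB>_1:
  e1: -v2*b12 - v3*b13 = -(-3)*(3) - (-2)*(2) = 13
  e2: v1*b12 - v3*b23 = (-1)*(3) - (-2)*(-4) = -11
  e3: v1*b13 + v2*b23 = (-1)*(2) + (-3)*(-4) = 10
Trivector part <vB>_3:
  e123: v1*b23 - v2*b13 + v3*b12 = (-1)*(-4) - (-3)*(2) + (-2)*(3) = 4
vB = 13*e1 - 11*e2 + 10*e3 + 4*e123


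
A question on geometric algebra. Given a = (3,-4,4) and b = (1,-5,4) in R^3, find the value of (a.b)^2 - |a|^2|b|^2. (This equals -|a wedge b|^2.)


a . b = 3*1 + (-4)*(-5) + 4*4
= 3 + 20 + 16 = 39
|a|^2 = 3^2 + (-4)^2 + 4^2 = 41
|b|^2 = 1^2 + (-5)^2 + 4^2 = 42
(a.b)^2 = 39^2 = 1521
|a|^2 * |b|^2 = 41 * 42 = 1722
Result = 1521 - 1722 = -201


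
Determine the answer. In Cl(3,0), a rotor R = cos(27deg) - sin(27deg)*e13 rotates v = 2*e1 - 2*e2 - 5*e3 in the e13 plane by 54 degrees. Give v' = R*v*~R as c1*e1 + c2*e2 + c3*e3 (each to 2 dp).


Rotor R = cos(27deg) - sin(27deg)*e13
Rotation angle theta = 2 * 27 = 54 degrees in the e13 plane (e1 -> e3).
The component perpendicular to the plane (e2) is invariant: v'_2 = v2 = -2.00
cos(54deg) = 0.5878, sin(54deg) = 0.8090
v'_1 = v1*cos(theta) - v3*sin(theta) = 2*0.5878 - (-5)*0.8090 = 5.22
v'_3 = v1*sin(theta) + v3*cos(theta) = 2*0.8090 + (-5)*0.5878 = -1.32
v' = 5.22*e1 - 2.00*e2 - 1.32*e3


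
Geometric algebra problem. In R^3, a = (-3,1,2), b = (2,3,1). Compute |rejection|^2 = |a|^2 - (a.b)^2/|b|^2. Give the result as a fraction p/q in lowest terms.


|a|^2 = (-3)^2 + 1^2 + 2^2 = 14
|b|^2 = 2^2 + 3^2 + 1^2 = 14
a . b = (-3)*2 + 1*3 + 2*1 = -1
(a.b)^2 = (-1)^2 = 1
|rej|^2 = 14 - 1/14
= (196 - 1)/14
= 195/14
In lowest terms: 195/14


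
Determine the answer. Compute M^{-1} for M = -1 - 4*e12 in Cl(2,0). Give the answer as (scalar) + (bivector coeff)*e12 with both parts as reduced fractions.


M = -1 - 4*e12, where e12^2 = -1.
Since M commutes with its reverse ~M = a - b*e12, M * ~M = a^2 - b^2*e12^2 = a^2 + b^2.
So M^{-1} = ~M / (a^2 + b^2) = (a - b*e12)/(a^2 + b^2).
a^2 + b^2 = 1 + 16 = 17
Scalar part = -1/17 = -1/17
Bivector coeff = 4/17 = 4/17
M^{-1} = -1/17 + 4/17*e12


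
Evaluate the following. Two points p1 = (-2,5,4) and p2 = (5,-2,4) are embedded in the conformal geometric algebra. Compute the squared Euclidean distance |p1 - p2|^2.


p1 - p2 = (-7, 7, 0)
|p1 - p2|^2 = (-7)^2 + 7^2 + 0^2
= 49 + 49 + 0
= 98


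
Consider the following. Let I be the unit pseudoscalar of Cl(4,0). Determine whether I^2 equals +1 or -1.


The pseudoscalar I = e1...e_n (product of all n generators) of Cl(p,q) satisfies I^2 = (-1)^(q + n(n-1)/2).
p = 4, q = 0, n = p + q = 4
n(n-1)/2 = 4 * 3 / 2 = 6
Exponent = q + n(n-1)/2 = 0 + 6 = 6
I^2 = (-1)^6 = +1


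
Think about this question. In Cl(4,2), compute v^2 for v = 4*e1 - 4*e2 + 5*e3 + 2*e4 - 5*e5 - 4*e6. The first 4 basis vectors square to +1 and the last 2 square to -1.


v^2 = sum of c_i^2 * e_i^2
Positive signature terms (e_i^2 = +1): 4^2 + (-4)^2 + 5^2 + 2^2 = 61
Negative signature terms (e_j^2 = -1): (-5)^2 + (-4)^2 = 41
v^2 = 61 - 41 = 20


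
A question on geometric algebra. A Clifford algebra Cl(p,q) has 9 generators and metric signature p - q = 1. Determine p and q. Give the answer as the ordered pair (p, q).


We need p + q = 9 and p - q = 1.
Adding: 2p = 9 + 1 = 10, so p = 5.
Then q = 9 - 5 = 4.
(p, q) = (5, 4)


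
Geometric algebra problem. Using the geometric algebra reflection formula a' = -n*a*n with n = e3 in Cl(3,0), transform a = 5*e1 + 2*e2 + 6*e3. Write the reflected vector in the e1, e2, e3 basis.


Reflection formula: a' = -n*a*n, with n = e3 (unit vector, n^2 = 1).
For reflection through hyperplane perp to e3:
The component along e3 flips sign, others stay.
a = (5, 2, 6)
a' = (5, 2, -6)
a' = 5*e1 + 2*e2 - 6*e3


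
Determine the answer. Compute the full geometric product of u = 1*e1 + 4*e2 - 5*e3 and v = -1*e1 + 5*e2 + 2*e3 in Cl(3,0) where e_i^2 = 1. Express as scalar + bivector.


In Cl(3,0): e_i^2 = 1, e_ie_j = -e_je_i for i != j.
Scalar part = u . v = 1*(-1) + 4*5 + (-5)*2
= -1 + 20 + (-10) = 9
e12 coeff = 1*5 - 4*(-1) = 5 - (-4) = 9
e13 coeff = 1*2 - (-5)*(-1) = 2 - 5 = -3
e23 coeff = 4*2 - (-5)*5 = 8 - (-25) = 33
uv = 9 + 9*e12 - 3*e13 + 33*e23


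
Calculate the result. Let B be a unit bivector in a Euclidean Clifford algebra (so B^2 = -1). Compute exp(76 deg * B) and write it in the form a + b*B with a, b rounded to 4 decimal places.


For a unit bivector B with B^2 = -1, the exponential series gives
e^(theta*B) = cos(theta) + sin(theta)*B (the GA analogue of Euler's formula).
theta = 76 degrees = 1.32645 rad
cos(76 deg) = 0.2419
sin(76 deg) = 0.9703
exp(theta*B) = 0.2419 + 0.9703*B


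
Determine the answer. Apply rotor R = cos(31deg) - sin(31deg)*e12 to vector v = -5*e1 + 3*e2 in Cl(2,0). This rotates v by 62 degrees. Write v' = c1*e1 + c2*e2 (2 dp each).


Rotor R = cos(31deg) - sin(31deg)*e12
Rotation angle theta = 2 * 31 = 62 degrees
v' = R*v*~R rotates v by theta.
cos(62deg) = 0.4695, sin(62deg) = 0.8829
v'_1 = -5*cos(62deg) - 3*sin(62deg)
= -5*0.4695 - 3*0.8829
= -5.00
v'_2 = -5*sin(62deg) + 3*cos(62deg)
= -5*0.8829 + 3*0.4695
= -3.01
v' = -5.00*e1 - 3.01*e2


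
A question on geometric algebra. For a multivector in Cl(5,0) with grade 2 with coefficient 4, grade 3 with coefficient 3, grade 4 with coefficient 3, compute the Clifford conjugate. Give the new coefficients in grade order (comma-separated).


Clifford conjugate sign for grade k: (-1)^(k(k+1)/2)
Grade 2: (-1)^(2*3/2) = (-1)^3 = -1, coeff 4 -> -4
Grade 3: (-1)^(3*4/2) = (-1)^6 = 1, coeff 3 -> 3
Grade 4: (-1)^(4*5/2) = (-1)^10 = 1, coeff 3 -> 3
Conjugated coefficients: -4, 3, 3


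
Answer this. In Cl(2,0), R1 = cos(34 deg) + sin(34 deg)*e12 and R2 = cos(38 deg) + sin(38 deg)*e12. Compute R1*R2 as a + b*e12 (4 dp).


Same-plane rotors commute and their half-angles add:
R1*R2 = cos(a1 + a2) + sin(a1 + a2)*e12.
a1 + a2 = 34 + 38 = 72 deg
cos(72 deg) = 0.3090
sin(72 deg) = 0.9511
R1*R2 = 0.3090 + 0.9511*e12


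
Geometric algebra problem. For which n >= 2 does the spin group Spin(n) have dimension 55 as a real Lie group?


dim Spin(n) = dim so(n) = n(n-1)/2.
Solve n(n-1)/2 = 55, i.e. n^2 - n - 110 = 0.
Discriminant = 1 + 8*55 = 441
n = (1 + sqrt(441))/2 = (1 + 21)/2 = 11


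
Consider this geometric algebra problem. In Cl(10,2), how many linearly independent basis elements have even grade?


Even subalgebra dimension = 2^(n-1)
n = 10 + 2 = 12
2^(12 - 1) = 2^11 = 2048
Verification: sum of C(12,k) for even k = 1 + 66 + 495 + 924 + 495 + 66 + 1 = 2048
Result = 2048


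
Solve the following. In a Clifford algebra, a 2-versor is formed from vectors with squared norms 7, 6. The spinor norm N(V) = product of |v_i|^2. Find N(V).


Spinor norm N(V) = |v1|^2 * |v2|^2 * ... * |v2|^2
= 7 * 6
Running product: 7, 42
N(V) = 42


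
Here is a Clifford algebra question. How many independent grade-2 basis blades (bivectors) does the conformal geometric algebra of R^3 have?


The conformal model of R^3 uses Cl(4,1) with m = 3 + 2 = 5 generators.
Number of grade-2 blades = C(m, 2) = C(5, 2)
= 5*4/2 = 10


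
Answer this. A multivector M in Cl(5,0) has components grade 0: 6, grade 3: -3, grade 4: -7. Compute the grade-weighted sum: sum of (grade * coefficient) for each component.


Grade-weighted sum = sum of grade_k * coefficient_k
0*6 = 0
3*(-3) = -9
4*(-7) = -28
Total = 0 + (-9) + (-28) = -37


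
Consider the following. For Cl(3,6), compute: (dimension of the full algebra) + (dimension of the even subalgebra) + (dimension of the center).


n = 3 + 6 = 9
Total dim = 2^9 = 512
Even subalgebra dim = 2^8 = 256
n is odd, so center dim = 2
Sum = 512 + 256 + 2 = 770


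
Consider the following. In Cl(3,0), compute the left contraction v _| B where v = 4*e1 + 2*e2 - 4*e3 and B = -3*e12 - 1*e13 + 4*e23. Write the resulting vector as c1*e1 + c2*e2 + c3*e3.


Left contraction v _| B = <vB>_1 (grade-1 part of the geometric product vB).
Using e1_|e12 = e2, e2_|e12 = -e1, e1_|e13 = e3, e3_|e13 = -e1, e2_|e23 = e3, e3_|e23 = -e2:
e1 coeff: -v2*b12 - v3*b13 = -(2)*(-3) - (-4)*(-1) = 2
e2 coeff: v1*b12 - v3*b23 = (4)*(-3) - (-4)*(4) = 4
e3 coeff: v1*b13 + v2*b23 = (4)*(-1) + (2)*(4) = 4
v _| B = 2*e1 + 4*e2 + 4*e3


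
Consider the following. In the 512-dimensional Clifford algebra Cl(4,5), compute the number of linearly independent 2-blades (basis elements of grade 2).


Number of grade-k basis blades in Cl(p,q) with n = p + q is C(n, k).
n = 4 + 5 = 9
C(9, 2) = 9! / (2! * 7!)
= 362880 / (2 * 5040)
= 36


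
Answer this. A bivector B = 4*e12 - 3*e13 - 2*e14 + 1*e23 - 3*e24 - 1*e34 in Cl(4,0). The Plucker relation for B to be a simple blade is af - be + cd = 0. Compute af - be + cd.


Plucker relation: af - be + cd
a*f = 4*(-1) = -4
b*e = (-3)*(-3) = 9
c*d = (-2)*1 = -2
af - be + cd = -4 - 9 + (-2)
= -15


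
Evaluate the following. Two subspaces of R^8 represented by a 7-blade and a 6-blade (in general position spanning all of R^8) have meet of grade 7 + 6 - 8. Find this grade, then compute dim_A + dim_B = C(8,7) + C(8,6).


Meet grade = grade(A) + grade(B) - n
= 7 + 6 - 8 = 5
C(8,7) = 8
C(8,6) = 28
dim_A + dim_B = 8 + 28 = 36


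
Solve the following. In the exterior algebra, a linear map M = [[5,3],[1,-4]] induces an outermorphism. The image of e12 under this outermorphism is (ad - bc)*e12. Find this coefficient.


The outermorphism of a linear map f sends e1^e2 to f(e1)^f(e2).
f(e1) = 5*e1 + 1*e2
f(e2) = 3*e1 - 4*e2
f(e1) ^ f(e2) = (5*e1 + 1*e2) ^ (3*e1 - 4*e2)
= 5*(-4)*e12 + 1*3*e21
= (-20 - 3)*e12
= -23*e12
Coefficient = -23


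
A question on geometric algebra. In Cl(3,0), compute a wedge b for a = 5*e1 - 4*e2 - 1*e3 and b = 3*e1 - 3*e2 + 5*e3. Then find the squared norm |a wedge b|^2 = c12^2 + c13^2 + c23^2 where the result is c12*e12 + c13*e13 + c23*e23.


a wedge b = (a1*b2 - a2*b1)*e12 + (a1*b3 - a3*b1)*e13 + (a2*b3 - a3*b2)*e23
e12 coeff: 5*(-3) - (-4)*3 = -15 - (-12) = -3
e13 coeff: 5*5 - (-1)*3 = 25 - (-3) = 28
e23 coeff: (-4)*5 - (-1)*(-3) = -20 - 3 = -23
|a wedge b|^2 = (-3)^2 + 28^2 + (-23)^2
= 9 + 784 + 529
= 1322


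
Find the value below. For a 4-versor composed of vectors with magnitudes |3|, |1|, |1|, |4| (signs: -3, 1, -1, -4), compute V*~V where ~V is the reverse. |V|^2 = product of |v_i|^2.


Each vector v_i has |v_i|^2 = s_i^2
Squared scales: (-3)^2 = 9, 1^2 = 1, (-1)^2 = 1, (-4)^2 = 16
|V|^2 = 9 * 1 * 1 * 16
= 144


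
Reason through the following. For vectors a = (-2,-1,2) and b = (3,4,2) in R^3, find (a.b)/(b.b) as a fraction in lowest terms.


Projection coefficient = (a . b) / (b . b)
a . b = (-2)*3 + (-1)*4 + 2*2
= -6 + (-4) + 4 = -6
b . b = 3^2 + 4^2 + 2^2
= 9 + 16 + 4 = 29
Coefficient = -6/29
In lowest terms: -6/29


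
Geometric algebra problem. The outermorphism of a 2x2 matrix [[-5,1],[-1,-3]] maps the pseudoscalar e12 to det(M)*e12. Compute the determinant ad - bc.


The outermorphism of a linear map f sends e1^e2 to f(e1)^f(e2).
f(e1) = -5*e1 - 1*e2
f(e2) = 1*e1 - 3*e2
f(e1) ^ f(e2) = (-5*e1 - 1*e2) ^ (1*e1 - 3*e2)
= (-5)*(-3)*e12 + (-1)*1*e21
= (15 - (-1))*e12
= 16*e12
Coefficient = 16


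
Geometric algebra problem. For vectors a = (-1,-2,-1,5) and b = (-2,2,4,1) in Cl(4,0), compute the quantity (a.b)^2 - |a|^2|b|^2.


a . b = (-1)*(-2) + (-2)*2 + (-1)*4 + 5*1
= 2 + (-4) + (-4) + 5 = -1
|a|^2 = (-1)^2 + (-2)^2 + (-1)^2 + 5^2 = 31
|b|^2 = (-2)^2 + 2^2 + 4^2 + 1^2 = 25
(a.b)^2 = (-1)^2 = 1
|a|^2 * |b|^2 = 31 * 25 = 775
Result = 1 - 775 = -774


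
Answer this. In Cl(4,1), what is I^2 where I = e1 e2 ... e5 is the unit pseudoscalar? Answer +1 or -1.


The pseudoscalar I = e1...e_n (product of all n generators) of Cl(p,q) satisfies I^2 = (-1)^(q + n(n-1)/2).
p = 4, q = 1, n = p + q = 5
n(n-1)/2 = 5 * 4 / 2 = 10
Exponent = q + n(n-1)/2 = 1 + 10 = 11
I^2 = (-1)^11 = -1


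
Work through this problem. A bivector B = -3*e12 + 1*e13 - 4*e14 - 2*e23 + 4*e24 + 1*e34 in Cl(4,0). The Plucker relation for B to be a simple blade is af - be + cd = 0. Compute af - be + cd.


Plucker relation: af - be + cd
a*f = (-3)*1 = -3
b*e = 1*4 = 4
c*d = (-4)*(-2) = 8
af - be + cd = -3 - 4 + 8
= 1


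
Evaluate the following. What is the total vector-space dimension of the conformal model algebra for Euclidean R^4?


The conformal model of R^4 uses Cl(5,1): the 4 Euclidean generators plus two extra orthogonal generators e+ (e+^2 = +1) and e- (e-^2 = -1), from which the null vectors e0, einf are built.
Number of generators m = 4 + 2 = 6.
dim Cl(p,q) = 2^m = 2^6 = 64


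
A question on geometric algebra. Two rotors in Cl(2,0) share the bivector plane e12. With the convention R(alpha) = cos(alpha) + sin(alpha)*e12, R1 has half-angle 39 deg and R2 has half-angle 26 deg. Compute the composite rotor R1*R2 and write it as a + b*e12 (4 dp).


Same-plane rotors commute and their half-angles add:
R1*R2 = cos(a1 + a2) + sin(a1 + a2)*e12.
a1 + a2 = 39 + 26 = 65 deg
cos(65 deg) = 0.4226
sin(65 deg) = 0.9063
R1*R2 = 0.4226 + 0.9063*e12


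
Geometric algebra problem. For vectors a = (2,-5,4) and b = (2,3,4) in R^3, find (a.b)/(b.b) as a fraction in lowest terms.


Projection coefficient = (a . b) / (b . b)
a . b = 2*2 + (-5)*3 + 4*4
= 4 + (-15) + 16 = 5
b . b = 2^2 + 3^2 + 4^2
= 4 + 9 + 16 = 29
Coefficient = 5/29
In lowest terms: 5/29


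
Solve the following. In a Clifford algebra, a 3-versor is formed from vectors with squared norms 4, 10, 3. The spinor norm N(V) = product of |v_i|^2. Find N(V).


Spinor norm N(V) = |v1|^2 * |v2|^2 * ... * |v3|^2
= 4 * 10 * 3
Running product: 4, 40, 120
N(V) = 120


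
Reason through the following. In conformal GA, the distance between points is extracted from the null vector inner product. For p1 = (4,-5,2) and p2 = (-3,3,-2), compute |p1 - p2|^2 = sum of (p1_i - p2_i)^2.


p1 - p2 = (7, -8, 4)
|p1 - p2|^2 = 7^2 + (-8)^2 + 4^2
= 49 + 64 + 16
= 129
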